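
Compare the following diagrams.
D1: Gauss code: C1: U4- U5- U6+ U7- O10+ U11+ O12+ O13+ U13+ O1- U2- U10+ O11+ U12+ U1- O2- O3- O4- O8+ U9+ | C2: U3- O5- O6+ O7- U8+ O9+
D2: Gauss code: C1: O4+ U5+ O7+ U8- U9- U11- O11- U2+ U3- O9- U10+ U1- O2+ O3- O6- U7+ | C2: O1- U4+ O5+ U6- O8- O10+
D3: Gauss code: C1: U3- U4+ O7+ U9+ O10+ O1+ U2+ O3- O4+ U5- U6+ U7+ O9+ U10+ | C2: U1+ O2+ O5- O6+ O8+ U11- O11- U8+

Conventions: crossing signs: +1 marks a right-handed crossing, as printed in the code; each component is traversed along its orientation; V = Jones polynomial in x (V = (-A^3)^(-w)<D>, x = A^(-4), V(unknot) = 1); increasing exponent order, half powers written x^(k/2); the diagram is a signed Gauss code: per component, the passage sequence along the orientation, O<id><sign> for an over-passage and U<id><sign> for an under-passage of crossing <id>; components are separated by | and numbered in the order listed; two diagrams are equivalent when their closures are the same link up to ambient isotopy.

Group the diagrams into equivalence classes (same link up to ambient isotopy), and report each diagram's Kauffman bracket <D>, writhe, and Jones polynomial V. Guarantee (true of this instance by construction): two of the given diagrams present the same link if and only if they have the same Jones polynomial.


classes: {D1} | {D2} | {D3}
V(D1) = -x^(-1/2) - x^(1/2)  [13 crossings, <D> = A + A^5, w = +1]
V(D2) = -x^(-3/2) + x^(-1/2) - 2x^(1/2) + x^(3/2) - 2x^(5/2) + x^(7/2)  [11 crossings, <D> = -A^-17 + 2A^-13 - A^-9 + 2A^-5 - A^-1 + A^3, w = -1]
D3 (bracket -A^-11 + A^-7 - A^-3 + 2A + A^9; 11 crossings at w = +5): V = -x^(3/2) - 2x^(7/2) + x^(9/2) - x^(11/2) + x^(13/2)
note: 3 classes among 3 diagrams; unequal V(x) rules out equality


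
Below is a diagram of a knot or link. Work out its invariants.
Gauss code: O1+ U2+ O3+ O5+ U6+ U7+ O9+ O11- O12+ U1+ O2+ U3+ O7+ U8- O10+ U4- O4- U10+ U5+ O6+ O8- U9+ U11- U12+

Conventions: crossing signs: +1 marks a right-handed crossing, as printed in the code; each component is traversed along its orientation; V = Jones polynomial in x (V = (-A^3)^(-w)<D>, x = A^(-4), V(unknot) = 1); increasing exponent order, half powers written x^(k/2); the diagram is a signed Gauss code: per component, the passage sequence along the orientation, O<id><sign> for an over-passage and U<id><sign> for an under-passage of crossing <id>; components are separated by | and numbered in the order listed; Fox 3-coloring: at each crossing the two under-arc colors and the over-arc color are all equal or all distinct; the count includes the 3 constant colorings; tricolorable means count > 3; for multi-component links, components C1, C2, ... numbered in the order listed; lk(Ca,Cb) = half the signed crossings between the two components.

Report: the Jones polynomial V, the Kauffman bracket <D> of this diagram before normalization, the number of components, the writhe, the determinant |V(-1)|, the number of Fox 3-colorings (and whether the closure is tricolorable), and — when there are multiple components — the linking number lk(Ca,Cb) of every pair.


Jones polynomial: V(x) = x^2 - x^3 + 2x^4 - 2x^5 + 3x^6 - 2x^7 + x^8 - x^9
<D> = -A^-18 + A^-14 - 2A^-10 + 3A^-6 - 2A^-2 + 2A^2 - A^6 + A^10; writhe +6
components 1, writhe +6 (12 crossings)
3-colorings: 3 of 3^12, det 13 — not tricolorable
note: w = +6 (over 12 crossings) is diagram-only; (-A^3)^(-6) removes it from V


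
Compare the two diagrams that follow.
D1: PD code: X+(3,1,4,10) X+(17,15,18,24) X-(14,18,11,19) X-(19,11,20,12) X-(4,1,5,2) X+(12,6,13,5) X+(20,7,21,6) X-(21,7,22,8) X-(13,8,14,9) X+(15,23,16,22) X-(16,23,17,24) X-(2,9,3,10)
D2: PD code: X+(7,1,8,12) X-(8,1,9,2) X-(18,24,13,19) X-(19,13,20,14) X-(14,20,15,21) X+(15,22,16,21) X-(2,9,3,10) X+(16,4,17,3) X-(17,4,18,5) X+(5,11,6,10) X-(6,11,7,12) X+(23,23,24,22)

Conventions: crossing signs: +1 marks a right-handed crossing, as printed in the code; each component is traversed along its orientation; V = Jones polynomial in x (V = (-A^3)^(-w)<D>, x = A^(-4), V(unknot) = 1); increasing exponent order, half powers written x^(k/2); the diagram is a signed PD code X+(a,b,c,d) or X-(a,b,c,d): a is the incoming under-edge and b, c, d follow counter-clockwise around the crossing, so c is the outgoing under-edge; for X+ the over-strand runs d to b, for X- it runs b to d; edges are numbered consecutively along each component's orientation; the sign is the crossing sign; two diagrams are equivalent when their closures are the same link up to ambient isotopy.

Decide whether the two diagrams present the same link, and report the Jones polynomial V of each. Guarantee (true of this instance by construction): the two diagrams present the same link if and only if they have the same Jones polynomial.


same link: yes
V(D1) = x^-3 + x^-2 + x^-1 + 1  [12 crossings, <D> = A^-6 + A^-2 + A^2 + A^6, w = -2]
V(D2) = x^-3 + x^-2 + x^-1 + 1  (w -2, c 12, <D> = A^-6 + A^-2 + A^2 + A^6)
note: from 12 to 12 crossings by R-moves: one link, two diagrams


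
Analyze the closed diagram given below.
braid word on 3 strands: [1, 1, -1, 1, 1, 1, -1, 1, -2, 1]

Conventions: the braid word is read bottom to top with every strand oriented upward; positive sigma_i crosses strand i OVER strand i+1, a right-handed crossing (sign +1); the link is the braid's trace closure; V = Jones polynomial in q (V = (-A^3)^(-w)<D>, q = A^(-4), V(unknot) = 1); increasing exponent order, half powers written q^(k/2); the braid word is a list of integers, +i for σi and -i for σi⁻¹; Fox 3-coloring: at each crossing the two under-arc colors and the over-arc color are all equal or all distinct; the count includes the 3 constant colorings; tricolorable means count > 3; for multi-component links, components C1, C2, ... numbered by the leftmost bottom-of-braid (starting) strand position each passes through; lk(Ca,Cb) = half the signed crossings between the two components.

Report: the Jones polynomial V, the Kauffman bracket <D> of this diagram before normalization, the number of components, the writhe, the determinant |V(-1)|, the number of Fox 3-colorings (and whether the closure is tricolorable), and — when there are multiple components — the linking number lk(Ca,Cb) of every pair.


Jones polynomial: V(q) = q^2 + q^4 - q^5 + q^6 - q^7
<D> = -A^-16 + A^-12 - A^-8 + A^-4 + A^4; writhe +4
components 1, writhe +4 (10 crossings)
3-colorings: 3 of 3^10, det 5 — not tricolorable
note: inverse pairs cancel, leaving σ1 σ1 σ1 σ1 σ2⁻¹ σ1


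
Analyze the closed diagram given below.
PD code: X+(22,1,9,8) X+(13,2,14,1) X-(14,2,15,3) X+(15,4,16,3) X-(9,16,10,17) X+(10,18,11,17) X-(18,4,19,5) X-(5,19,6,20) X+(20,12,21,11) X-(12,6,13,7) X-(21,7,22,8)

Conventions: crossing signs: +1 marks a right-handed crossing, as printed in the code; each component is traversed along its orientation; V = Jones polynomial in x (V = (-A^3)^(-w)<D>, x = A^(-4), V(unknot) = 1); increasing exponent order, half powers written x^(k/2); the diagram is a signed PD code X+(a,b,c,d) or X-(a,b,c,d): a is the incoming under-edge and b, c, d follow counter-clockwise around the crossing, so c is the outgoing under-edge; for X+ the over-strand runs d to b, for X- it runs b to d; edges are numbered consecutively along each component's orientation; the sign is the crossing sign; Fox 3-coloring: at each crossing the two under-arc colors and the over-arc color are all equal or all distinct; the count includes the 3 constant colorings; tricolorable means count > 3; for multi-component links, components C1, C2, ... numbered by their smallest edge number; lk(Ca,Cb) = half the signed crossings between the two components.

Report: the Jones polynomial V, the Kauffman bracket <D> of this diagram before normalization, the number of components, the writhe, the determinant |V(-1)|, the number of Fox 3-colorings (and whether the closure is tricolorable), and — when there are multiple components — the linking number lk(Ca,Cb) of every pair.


V(x) = -x^(-5/2) - x^(-1/2)
bracket: A^-1 + A^7, w = -1
2 components, writhe -1, over 11 crossings
lk(C1,C2) = -1
det 2, colorings 3 of 3^11 — not tricolorable
observation: span 2 respects span(V) <= c + mu - 1 = 12 for this 2-component diagram


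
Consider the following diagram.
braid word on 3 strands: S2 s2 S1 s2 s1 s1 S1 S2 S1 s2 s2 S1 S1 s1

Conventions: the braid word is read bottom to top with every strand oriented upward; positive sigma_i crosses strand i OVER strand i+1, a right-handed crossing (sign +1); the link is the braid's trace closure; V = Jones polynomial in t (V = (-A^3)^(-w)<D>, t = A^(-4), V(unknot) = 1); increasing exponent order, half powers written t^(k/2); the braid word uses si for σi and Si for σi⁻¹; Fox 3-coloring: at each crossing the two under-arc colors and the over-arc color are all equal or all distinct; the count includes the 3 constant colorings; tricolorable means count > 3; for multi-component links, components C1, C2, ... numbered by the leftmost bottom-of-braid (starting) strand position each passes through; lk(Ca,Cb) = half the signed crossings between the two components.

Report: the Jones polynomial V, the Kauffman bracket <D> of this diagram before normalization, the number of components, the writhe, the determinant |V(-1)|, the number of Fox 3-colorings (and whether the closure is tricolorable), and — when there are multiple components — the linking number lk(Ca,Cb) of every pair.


V = -t^-3 + t^-2 - t^-1 + 3 - t + t^2 - t^3
<D> = -A^-12 + A^-8 - A^-4 + 3 - A^4 + A^8 - A^12 (w = 0)
1 component over 14 crossings, w = 0
27 Fox colorings among 3^14, |V(-1)| = 9: tricolorable
why: det 9 = |V(-1)|; divisible by 3, so tricolorable


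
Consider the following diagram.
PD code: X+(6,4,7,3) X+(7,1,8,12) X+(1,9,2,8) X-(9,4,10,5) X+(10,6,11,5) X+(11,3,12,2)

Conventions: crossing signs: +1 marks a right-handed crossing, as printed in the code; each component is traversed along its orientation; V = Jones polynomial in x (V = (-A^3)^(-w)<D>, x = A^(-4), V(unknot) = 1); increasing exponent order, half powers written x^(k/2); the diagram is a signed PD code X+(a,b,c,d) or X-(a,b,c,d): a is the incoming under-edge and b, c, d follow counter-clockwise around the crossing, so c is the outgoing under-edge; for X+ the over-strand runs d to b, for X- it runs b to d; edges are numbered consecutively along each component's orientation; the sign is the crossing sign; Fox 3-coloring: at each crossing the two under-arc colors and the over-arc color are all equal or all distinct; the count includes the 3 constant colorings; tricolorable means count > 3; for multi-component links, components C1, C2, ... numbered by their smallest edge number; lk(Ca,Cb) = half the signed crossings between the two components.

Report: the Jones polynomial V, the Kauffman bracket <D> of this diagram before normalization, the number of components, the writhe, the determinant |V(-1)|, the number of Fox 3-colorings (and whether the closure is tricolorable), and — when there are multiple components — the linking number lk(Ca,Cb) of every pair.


V = x + x^3 - x^4
<D> = -A^-4 + 1 + A^8 (w = +4)
1 component over 6 crossings, w = +4
9 Fox colorings among 3^6, |V(-1)| = 3: tricolorable
why: w = +4 shifts under R1 moves; the (-A^3)^(-4) factor cancels that in V


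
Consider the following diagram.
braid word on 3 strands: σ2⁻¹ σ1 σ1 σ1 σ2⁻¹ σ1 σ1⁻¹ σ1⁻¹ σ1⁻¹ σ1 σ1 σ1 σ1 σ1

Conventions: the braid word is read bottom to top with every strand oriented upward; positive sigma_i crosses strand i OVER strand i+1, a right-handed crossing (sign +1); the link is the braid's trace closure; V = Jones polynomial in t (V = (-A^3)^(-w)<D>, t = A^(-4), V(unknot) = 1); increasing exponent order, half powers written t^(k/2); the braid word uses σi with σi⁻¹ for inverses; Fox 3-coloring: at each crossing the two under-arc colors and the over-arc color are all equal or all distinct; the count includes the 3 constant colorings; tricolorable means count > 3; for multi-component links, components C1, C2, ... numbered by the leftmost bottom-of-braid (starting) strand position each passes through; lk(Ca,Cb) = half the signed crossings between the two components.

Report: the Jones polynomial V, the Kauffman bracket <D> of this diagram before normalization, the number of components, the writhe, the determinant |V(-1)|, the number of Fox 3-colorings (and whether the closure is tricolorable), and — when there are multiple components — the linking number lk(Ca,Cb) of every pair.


Jones polynomial: V(t) = 1 - t + 3t^2 - 3t^3 + 3t^4 - 4t^5 + 3t^6 - 2t^7 + t^8
<D> = A^-20 - 2A^-16 + 3A^-12 - 4A^-8 + 3A^-4 - 3 + 3A^4 - A^8 + A^12; writhe +4
components 1, writhe +4 (14 crossings)
3-colorings: 9 of 3^14, det 21 — tricolorable
note: the span of V is 8, forcing >= 8 crossings in any diagram


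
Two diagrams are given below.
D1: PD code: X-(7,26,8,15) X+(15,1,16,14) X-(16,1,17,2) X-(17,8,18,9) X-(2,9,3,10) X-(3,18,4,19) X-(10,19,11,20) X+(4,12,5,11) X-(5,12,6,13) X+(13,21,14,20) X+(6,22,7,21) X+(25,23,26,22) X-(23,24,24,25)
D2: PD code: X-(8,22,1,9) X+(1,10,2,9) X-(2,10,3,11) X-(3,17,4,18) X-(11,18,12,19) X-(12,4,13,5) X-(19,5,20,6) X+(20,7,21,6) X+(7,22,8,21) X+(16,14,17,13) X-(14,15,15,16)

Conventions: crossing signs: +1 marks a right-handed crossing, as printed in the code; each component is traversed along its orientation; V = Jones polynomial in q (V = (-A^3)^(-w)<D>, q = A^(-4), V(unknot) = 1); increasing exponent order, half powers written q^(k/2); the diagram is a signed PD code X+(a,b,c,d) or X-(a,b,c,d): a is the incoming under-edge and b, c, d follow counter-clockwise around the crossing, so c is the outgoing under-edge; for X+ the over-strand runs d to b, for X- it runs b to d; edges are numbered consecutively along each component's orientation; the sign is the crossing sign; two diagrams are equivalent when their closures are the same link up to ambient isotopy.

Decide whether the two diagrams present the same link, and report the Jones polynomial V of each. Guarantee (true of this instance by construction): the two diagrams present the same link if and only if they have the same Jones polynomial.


equivalent: yes
V(D1) = -q^(-5/2) - q^(-1/2)  (w -3, c 13, <D> = A^-7 + A)
V(D2) = -q^(-5/2) - q^(-1/2)  [11 crossings, <D> = A^-7 + A, w = -3]
key observation: one V(q) for all 2 diagrams — one class (guaranteed)


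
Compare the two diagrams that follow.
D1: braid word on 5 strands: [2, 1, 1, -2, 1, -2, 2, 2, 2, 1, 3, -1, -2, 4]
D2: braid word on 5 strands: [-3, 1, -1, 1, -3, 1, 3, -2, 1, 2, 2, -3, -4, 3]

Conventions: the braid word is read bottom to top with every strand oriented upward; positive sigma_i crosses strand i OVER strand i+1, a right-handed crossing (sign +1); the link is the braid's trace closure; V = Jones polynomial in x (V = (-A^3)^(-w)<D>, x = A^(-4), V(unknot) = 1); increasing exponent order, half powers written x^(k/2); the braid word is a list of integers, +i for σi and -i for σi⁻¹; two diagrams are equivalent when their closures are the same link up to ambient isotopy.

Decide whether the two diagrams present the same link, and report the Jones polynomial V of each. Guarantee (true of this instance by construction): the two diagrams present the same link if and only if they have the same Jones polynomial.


equivalent: yes
V(D1) = x - x^2 + 2x^3 - x^4 + x^5 - x^6  (w +6, c 14, <D> = -A^-6 + A^-2 - A^2 + 2A^6 - A^10 + A^14)
V(D2) = x - x^2 + 2x^3 - x^4 + x^5 - x^6  [14 crossings, <D> = -A^-18 + A^-14 - A^-10 + 2A^-6 - A^-2 + A^2, w = +2]
key observation: one V(x) for all 2 diagrams — one class (guaranteed)


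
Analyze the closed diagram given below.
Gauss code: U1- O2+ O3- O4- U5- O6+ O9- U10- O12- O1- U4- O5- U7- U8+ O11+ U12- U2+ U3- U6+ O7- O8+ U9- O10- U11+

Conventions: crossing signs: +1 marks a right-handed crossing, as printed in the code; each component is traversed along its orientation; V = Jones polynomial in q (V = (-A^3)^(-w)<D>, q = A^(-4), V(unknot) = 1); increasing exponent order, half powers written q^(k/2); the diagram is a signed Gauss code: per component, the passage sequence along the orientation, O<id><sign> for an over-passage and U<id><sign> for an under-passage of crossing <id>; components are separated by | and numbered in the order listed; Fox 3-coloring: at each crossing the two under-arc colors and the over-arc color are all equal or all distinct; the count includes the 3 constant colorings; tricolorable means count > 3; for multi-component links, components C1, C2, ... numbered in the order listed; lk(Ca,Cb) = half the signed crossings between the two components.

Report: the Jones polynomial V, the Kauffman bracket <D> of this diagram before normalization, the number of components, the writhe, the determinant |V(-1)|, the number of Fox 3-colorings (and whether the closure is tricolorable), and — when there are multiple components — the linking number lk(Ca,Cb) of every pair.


Jones polynomial: V(q) = -q^-6 + q^-5 - q^-4 + 2q^-3 - q^-2 + q^-1
<D> = A^-8 - A^-4 + 2 - A^4 + A^8 - A^12; writhe -4
components 1, writhe -4 (12 crossings)
3-colorings: 3 of 3^12, det 7 — not tricolorable
note: V spans 5 powers of q: at least 5 crossings in any diagram


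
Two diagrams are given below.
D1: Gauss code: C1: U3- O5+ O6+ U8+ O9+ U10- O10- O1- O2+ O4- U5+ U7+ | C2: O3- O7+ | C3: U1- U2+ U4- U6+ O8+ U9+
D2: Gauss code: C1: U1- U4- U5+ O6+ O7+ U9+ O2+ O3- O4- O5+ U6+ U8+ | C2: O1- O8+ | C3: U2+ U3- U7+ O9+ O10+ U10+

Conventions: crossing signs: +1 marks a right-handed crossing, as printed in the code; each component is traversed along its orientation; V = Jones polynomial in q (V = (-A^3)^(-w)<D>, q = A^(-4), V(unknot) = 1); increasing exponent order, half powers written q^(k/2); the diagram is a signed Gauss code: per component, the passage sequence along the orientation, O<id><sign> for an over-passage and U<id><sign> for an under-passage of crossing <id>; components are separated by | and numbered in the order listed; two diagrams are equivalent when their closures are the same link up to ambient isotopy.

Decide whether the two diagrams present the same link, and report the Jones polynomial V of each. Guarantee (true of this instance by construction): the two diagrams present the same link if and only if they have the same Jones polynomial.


same link: yes
V(D1) = 1 + q + q^2 + q^3  [10 crossings, <D> = A^-6 + A^-2 + A^2 + A^6, w = +2]
V(D2) = 1 + q + q^2 + q^3  [10 crossings, <D> = 1 + A^4 + A^8 + A^12, w = +4]
insight: Reidemeister moves carry D1 (10 crossings) to D2 (10)


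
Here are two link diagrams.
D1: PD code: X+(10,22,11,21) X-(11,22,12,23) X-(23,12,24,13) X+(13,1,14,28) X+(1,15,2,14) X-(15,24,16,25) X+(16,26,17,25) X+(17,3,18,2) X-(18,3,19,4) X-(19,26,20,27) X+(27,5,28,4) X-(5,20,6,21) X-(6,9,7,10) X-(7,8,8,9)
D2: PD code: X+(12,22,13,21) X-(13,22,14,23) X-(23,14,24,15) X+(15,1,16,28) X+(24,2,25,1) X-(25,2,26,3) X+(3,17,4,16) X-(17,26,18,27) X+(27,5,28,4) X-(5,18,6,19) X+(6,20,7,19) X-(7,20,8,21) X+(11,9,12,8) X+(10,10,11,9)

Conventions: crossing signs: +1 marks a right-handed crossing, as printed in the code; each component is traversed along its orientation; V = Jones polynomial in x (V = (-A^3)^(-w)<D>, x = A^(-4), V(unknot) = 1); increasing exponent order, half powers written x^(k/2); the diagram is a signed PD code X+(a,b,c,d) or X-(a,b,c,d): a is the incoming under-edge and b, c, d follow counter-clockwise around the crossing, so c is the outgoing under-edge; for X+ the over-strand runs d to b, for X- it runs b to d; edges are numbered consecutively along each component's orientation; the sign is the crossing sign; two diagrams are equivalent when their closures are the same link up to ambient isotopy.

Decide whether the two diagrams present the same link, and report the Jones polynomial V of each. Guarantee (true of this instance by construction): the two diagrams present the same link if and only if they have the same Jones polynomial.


equivalent: yes
V(D1) = -x^-3 + 2x^-2 - 2x^-1 + 3 - 2x + 2x^2 - x^3  (w -2, c 14, <D> = -A^-18 + 2A^-14 - 2A^-10 + 3A^-6 - 2A^-2 + 2A^2 - A^6)
D2 (bracket -A^-6 + 2A^-2 - 2A^2 + 3A^6 - 2A^10 + 2A^14 - A^18; 14 crossings at w = +2): V = -x^-3 + 2x^-2 - 2x^-1 + 3 - 2x + 2x^2 - x^3
why: all 2 diagrams share one V(x), hence one class


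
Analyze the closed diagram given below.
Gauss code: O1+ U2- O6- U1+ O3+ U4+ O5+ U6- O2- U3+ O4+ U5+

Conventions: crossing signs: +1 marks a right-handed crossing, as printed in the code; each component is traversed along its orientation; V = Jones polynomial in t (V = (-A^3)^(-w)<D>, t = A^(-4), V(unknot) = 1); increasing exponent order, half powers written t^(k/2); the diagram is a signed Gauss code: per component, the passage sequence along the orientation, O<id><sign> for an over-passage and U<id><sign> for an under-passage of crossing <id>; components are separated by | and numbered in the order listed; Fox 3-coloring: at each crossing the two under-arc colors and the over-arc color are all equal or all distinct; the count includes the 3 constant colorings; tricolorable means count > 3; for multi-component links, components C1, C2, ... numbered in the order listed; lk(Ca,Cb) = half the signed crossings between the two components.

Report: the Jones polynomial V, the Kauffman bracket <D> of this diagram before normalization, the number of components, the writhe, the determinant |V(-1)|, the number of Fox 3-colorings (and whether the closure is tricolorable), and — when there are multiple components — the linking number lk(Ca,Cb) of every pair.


Jones polynomial: V(t) = t^-1 - 1 + 2t - 2t^2 + 2t^3 - 2t^4 + t^5
<D> = A^-14 - 2A^-10 + 2A^-6 - 2A^-2 + 2A^2 - A^6 + A^10; writhe +2
components 1, writhe +2 (6 crossings)
3-colorings: 3 of 3^6, det 11 — not tricolorable
note: the span of V is 6, forcing >= 6 crossings in any diagram


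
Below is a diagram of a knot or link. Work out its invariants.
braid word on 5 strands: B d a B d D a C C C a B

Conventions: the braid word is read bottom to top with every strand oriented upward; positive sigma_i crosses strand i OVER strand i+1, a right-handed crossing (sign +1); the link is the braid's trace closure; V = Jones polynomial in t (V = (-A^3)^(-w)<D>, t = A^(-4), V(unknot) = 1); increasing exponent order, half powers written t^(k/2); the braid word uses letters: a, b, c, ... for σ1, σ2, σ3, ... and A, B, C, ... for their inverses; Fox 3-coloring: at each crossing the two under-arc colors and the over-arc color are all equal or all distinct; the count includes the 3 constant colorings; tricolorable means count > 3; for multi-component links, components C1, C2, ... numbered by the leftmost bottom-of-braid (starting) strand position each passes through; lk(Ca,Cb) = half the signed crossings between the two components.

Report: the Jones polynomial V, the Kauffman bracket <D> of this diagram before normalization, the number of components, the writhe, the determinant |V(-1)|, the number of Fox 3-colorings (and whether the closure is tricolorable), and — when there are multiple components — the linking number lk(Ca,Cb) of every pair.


V(t) = t^-7 - 3t^-6 + 4t^-5 - 6t^-4 + 7t^-3 - 6t^-2 + 6t^-1 - 3 + 2t - t^2
bracket: -A^-14 + 2A^-10 - 3A^-6 + 6A^-2 - 6A^2 + 7A^6 - 6A^10 + 4A^14 - 3A^18 + A^22, w = -2
1 component, writhe -2, over 12 crossings
det 39, colorings 9 of 3^12 — tricolorable
observation: |V(-1)| = 39: so tricolorable, since 3 divides 39


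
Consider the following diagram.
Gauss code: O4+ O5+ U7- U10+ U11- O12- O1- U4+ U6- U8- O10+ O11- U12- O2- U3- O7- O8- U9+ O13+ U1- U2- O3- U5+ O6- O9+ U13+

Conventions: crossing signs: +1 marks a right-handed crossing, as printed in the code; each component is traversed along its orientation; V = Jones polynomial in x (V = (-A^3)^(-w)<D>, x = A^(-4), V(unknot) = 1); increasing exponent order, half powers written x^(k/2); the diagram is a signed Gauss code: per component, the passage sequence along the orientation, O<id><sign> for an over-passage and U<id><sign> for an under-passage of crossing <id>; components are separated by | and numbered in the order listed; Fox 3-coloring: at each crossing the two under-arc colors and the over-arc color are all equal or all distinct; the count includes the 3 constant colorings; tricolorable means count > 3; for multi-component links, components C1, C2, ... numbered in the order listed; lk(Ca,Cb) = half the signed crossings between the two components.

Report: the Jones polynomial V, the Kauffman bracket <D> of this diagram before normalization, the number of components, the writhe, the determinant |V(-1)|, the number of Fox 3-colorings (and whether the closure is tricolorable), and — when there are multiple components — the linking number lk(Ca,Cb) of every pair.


V(x) = -x^-6 + 2x^-5 - 3x^-4 + 4x^-3 - 4x^-2 + 4x^-1 - 2 + 2x - x^2
bracket: A^-17 - 2A^-13 + 2A^-9 - 4A^-5 + 4A^-1 - 4A^3 + 3A^7 - 2A^11 + A^15, w = -3
1 component, writhe -3, over 13 crossings
det 23, colorings 3 of 3^13 — not tricolorable
observation: w = -3 (over 13 crossings) is diagram-only; (-A^3)^(3) removes it from V


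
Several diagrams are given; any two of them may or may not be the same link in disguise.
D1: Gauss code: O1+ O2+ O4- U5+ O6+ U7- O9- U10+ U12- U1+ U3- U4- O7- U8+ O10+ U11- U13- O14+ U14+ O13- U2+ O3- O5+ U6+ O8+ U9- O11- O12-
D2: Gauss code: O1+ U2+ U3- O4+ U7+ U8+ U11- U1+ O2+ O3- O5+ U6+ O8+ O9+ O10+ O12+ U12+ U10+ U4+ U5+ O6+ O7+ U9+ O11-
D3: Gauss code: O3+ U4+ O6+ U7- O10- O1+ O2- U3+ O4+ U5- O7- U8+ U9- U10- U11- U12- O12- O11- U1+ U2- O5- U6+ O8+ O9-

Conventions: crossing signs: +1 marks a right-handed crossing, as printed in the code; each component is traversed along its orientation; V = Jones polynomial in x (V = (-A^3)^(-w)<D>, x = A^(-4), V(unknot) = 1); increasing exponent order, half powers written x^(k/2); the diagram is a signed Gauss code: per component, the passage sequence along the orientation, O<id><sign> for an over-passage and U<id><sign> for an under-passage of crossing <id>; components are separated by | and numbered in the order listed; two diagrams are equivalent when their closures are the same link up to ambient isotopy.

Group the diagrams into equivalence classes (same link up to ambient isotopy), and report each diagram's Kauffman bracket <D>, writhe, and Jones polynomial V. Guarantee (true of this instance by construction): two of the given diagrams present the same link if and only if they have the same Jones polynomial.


grouping into links: {D1, D3} | {D2}
V(D1) = -x^-3 + 2x^-2 - 2x^-1 + 3 - 2x + 2x^2 - x^3  (w 0, c 14, <D> = -A^-12 + 2A^-8 - 2A^-4 + 3 - 2A^4 + 2A^8 - A^12)
V(D2) = x^2 + x^4 - x^5 + x^6 - x^7  (w +8, c 12, <D> = -A^-4 + 1 - A^4 + A^8 + A^16)
V(D3) = -x^-3 + 2x^-2 - 2x^-1 + 3 - 2x + 2x^2 - x^3  [12 crossings, <D> = -A^-18 + 2A^-14 - 2A^-10 + 3A^-6 - 2A^-2 + 2A^2 - A^6, w = -2]
why: V(x) takes 2 values over 3 diagrams, fixing the grouping


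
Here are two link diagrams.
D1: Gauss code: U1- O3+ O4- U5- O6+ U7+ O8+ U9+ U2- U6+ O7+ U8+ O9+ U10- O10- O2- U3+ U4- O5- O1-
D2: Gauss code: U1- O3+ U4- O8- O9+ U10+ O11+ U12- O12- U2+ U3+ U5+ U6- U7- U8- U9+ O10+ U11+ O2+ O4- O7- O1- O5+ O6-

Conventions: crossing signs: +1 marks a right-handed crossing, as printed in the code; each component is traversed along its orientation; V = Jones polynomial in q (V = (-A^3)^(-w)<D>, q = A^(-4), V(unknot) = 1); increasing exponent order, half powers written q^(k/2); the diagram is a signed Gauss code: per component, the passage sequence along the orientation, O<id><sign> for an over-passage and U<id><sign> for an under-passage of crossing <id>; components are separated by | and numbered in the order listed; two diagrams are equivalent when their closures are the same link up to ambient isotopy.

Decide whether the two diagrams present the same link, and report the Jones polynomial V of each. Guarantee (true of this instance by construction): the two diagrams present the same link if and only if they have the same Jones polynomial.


equivalent: yes
D1 (bracket -A^-16 + A^-12 + A^-4; 10 crossings at w = 0): V = q + q^3 - q^4
D2 (bracket -A^-16 + A^-12 + A^-4; 12 crossings at w = 0): V = q + q^3 - q^4
key observation: one V(q) for all 2 diagrams — one class (guaranteed)


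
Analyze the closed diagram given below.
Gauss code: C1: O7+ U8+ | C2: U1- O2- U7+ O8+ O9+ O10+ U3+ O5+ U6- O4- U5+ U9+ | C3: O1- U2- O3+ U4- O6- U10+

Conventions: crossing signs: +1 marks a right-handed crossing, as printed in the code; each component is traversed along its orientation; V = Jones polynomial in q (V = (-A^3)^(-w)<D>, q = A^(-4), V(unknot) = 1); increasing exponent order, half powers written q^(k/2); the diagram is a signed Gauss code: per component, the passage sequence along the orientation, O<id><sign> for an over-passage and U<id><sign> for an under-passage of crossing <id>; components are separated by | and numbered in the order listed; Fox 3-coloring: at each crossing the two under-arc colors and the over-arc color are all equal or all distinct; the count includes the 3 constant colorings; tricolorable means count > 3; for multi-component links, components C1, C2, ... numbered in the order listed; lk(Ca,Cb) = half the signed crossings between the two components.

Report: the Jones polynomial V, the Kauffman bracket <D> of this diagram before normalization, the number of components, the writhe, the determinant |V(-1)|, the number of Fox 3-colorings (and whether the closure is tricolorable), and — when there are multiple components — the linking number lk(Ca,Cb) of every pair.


V = q^-2 + 2 + q^2
<D> = A^-2 + 2A^6 + A^14 (w = +2)
3 components over 10 crossings, w = +2
lk(C1,C2): +1
lk(C1,C3) = 0
linking number lk(C2,C3) = -1
3 Fox colorings among 3^10, |V(-1)| = 4: not tricolorable
why: the 3 component pairs carry total linking 0


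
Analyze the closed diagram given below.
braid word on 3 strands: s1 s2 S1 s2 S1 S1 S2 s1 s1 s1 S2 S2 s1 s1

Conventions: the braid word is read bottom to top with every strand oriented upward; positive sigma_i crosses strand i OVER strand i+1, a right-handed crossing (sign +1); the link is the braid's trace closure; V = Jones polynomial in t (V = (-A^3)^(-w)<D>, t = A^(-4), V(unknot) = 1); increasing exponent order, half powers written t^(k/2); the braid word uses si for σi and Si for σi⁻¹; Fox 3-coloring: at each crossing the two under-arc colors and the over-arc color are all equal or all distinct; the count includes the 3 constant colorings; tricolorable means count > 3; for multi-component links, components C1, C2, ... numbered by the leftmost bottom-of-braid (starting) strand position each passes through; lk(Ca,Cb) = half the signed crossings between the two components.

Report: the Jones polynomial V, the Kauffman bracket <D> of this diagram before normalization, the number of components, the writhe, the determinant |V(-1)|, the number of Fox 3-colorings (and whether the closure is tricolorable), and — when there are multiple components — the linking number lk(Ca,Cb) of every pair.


V = -t^-4 + 3t^-3 - 7t^-2 + 12t^-1 - 16 + 21t - 22t^2 + 21t^3 - 17t^4 + 12t^5 - 7t^6 + 3t^7 - t^8
<D> = -A^-26 + 3A^-22 - 7A^-18 + 12A^-14 - 17A^-10 + 21A^-6 - 22A^-2 + 21A^2 - 16A^6 + 12A^10 - 7A^14 + 3A^18 - A^22 (w = +2)
1 component over 14 crossings, w = +2
3 Fox colorings among 3^14, |V(-1)| = 143: not tricolorable
why: w = +2 (over 14 crossings) is diagram-only; (-A^3)^(-2) removes it from V


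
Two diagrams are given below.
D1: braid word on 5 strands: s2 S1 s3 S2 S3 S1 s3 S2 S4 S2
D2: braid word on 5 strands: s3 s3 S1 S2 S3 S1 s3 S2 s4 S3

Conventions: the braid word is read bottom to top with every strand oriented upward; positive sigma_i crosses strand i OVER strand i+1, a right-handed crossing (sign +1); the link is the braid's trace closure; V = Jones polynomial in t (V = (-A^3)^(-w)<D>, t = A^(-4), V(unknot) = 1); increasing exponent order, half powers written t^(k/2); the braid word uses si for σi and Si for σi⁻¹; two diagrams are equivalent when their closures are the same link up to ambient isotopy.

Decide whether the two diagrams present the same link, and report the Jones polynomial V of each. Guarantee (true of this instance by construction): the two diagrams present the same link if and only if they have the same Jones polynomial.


same link: yes
V(D1) = -t^-4 + t^-3 + t^-1  [10 crossings, <D> = A^-8 + 1 - A^4, w = -4]
V(D2) = -t^-4 + t^-3 + t^-1  [10 crossings, <D> = A^-2 + A^6 - A^10, w = -2]
insight: one V(t) for all 2 diagrams — one class (guaranteed)


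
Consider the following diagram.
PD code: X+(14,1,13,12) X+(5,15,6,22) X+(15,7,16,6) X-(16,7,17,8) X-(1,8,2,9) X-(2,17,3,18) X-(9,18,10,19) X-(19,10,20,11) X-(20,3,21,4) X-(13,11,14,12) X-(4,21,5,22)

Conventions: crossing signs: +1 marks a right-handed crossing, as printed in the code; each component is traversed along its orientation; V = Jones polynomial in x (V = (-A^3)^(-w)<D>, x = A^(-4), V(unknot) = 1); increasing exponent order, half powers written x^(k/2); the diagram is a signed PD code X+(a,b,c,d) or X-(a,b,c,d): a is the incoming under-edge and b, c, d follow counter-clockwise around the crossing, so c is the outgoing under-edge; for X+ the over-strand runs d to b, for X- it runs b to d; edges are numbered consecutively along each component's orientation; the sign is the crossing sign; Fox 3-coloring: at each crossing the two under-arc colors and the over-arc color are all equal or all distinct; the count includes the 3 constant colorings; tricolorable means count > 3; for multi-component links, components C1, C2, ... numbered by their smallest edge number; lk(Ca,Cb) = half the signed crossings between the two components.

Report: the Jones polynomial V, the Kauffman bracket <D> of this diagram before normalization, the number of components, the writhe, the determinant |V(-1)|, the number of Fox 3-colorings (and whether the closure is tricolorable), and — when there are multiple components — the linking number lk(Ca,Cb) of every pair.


V = x^-6 + x^-3 + x^-2 + x^-1
<D> = -A^-11 - A^-7 - A^-3 - A^9 (w = -5)
3 components over 11 crossings, w = -5
lk(C1,C2): 0
lk(C1,C3) = -2
linking number lk(C2,C3) = 0
9 Fox colorings among 3^11, |V(-1)| = 0: tricolorable
why: the span of V is 5, within the link bound 11 + 3 - 1


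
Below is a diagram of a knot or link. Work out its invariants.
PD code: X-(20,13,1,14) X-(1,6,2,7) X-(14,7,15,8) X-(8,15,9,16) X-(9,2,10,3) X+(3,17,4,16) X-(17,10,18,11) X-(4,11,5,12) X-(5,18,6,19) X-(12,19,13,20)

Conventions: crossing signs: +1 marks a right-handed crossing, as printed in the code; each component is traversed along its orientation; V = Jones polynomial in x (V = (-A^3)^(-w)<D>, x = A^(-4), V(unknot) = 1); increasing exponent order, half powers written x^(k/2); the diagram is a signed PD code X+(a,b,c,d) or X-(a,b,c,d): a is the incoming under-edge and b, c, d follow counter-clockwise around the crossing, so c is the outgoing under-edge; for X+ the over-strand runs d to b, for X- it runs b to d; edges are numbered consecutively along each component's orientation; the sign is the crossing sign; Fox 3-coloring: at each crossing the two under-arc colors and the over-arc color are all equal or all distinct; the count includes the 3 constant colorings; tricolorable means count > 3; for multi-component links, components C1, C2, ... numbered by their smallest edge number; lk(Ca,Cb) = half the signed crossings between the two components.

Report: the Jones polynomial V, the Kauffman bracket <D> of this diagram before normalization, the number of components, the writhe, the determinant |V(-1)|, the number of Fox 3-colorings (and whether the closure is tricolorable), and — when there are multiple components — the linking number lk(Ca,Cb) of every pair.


V(x) = -x^-8 + x^-5 + x^-3
bracket: A^-12 + A^-4 - A^8, w = -8
1 component, writhe -8, over 10 crossings
det 3, colorings 9 of 3^10 — tricolorable
observation: V spans 5 powers of x: at least 5 crossings in any diagram


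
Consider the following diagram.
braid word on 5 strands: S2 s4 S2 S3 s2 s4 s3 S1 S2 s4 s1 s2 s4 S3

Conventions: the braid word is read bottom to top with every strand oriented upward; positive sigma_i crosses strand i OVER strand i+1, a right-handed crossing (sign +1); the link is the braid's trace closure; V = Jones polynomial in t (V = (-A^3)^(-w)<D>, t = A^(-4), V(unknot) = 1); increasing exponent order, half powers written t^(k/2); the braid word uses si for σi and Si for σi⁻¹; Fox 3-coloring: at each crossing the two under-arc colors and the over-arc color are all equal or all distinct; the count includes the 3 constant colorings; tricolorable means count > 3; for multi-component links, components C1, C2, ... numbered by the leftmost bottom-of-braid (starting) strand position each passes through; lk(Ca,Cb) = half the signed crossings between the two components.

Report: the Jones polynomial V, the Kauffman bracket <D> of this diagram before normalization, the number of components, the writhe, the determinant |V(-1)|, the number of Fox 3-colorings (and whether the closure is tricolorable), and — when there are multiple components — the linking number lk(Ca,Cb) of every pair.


V(t) = t^-1 - 1 + 2t - 2t^2 + 2t^3 - 2t^4 + t^5
bracket: A^-14 - 2A^-10 + 2A^-6 - 2A^-2 + 2A^2 - A^6 + A^10, w = +2
1 component, writhe +2, over 14 crossings
det 11, colorings 3 of 3^14 — not tricolorable
observation: w = +2 shifts under R1 moves; the (-A^3)^(-2) factor cancels that in V


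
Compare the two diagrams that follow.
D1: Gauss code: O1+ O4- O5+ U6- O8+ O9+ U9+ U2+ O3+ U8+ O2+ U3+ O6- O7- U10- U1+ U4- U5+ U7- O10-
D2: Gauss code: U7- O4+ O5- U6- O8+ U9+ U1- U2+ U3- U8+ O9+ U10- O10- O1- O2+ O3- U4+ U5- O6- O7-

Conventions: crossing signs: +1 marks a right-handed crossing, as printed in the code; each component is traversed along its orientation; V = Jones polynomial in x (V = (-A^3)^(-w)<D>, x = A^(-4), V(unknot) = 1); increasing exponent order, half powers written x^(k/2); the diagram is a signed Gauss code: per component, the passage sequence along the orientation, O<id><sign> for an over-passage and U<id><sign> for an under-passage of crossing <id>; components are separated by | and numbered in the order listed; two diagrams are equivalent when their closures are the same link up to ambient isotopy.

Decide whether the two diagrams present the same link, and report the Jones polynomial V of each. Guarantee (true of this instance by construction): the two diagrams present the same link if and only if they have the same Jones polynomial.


equivalent: no
D1 (bracket -A^-10 + A^-6 + A^2; 10 crossings at w = +2): V = x + x^3 - x^4
D2 (bracket A^-6; 10 crossings at w = -2): V = 1
key observation: V(x) takes 2 values over 2 diagrams, fixing the grouping


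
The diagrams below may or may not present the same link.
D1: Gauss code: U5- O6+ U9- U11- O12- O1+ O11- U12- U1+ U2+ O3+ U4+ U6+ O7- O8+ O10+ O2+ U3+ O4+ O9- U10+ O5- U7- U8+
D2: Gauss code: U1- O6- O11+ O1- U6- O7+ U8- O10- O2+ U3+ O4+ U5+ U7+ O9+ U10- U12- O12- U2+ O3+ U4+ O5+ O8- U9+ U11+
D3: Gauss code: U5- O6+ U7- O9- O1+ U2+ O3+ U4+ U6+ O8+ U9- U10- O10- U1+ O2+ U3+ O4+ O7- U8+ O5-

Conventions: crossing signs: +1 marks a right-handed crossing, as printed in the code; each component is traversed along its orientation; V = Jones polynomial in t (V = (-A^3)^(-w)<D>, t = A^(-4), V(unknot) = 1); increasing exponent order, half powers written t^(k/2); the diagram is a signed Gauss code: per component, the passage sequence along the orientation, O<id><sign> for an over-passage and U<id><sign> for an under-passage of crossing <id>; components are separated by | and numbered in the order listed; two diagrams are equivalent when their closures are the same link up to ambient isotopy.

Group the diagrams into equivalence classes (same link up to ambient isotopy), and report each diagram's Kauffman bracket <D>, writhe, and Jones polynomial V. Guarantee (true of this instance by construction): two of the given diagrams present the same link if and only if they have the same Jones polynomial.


equivalence classes: {D1, D2, D3}
D1 (bracket -A^-18 + A^-14 - A^-10 + 2A^-6 - A^-2 + A^2; 12 crossings at w = +2): V = t - t^2 + 2t^3 - t^4 + t^5 - t^6
D2 (bracket -A^-18 + A^-14 - A^-10 + 2A^-6 - A^-2 + A^2; 12 crossings at w = +2): V = t - t^2 + 2t^3 - t^4 + t^5 - t^6
V(D3) = t - t^2 + 2t^3 - t^4 + t^5 - t^6  [10 crossings, <D> = -A^-18 + A^-14 - A^-10 + 2A^-6 - A^-2 + A^2, w = +2]
key observation: one V(t) for all 3 diagrams — one class (guaranteed)
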